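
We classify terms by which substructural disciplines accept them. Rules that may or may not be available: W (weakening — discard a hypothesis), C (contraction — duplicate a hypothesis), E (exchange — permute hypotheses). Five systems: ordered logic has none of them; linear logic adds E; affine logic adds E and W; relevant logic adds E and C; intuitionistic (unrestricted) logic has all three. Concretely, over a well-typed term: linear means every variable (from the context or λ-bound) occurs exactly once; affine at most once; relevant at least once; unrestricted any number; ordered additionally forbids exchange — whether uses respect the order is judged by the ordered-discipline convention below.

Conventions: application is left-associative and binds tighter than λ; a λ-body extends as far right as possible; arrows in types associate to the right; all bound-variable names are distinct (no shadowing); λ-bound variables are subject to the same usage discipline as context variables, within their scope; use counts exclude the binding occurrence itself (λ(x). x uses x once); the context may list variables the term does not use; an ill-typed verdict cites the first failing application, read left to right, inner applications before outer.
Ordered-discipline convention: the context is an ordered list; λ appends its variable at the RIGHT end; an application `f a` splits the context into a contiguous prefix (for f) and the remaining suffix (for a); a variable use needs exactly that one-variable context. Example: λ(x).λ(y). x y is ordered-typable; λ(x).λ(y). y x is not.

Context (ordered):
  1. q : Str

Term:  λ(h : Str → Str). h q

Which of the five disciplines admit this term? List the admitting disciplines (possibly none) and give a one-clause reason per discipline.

accepted by: linear, affine, relevant, unrestricted
variable uses: q=1; h (bound)=1
order of uses: h, q
typing: well-typed — term : (Str → Str) → Str
ordered: ✗, use order h, q needs exchange
linear: ✓, q, h: one use apiece
affine: ✓, q, h: no repeats, contraction unneeded
relevant: ✓, none of q, h goes unused
unrestricted: ✓, type-checks ((Str → Str) → Str) and nothing is barred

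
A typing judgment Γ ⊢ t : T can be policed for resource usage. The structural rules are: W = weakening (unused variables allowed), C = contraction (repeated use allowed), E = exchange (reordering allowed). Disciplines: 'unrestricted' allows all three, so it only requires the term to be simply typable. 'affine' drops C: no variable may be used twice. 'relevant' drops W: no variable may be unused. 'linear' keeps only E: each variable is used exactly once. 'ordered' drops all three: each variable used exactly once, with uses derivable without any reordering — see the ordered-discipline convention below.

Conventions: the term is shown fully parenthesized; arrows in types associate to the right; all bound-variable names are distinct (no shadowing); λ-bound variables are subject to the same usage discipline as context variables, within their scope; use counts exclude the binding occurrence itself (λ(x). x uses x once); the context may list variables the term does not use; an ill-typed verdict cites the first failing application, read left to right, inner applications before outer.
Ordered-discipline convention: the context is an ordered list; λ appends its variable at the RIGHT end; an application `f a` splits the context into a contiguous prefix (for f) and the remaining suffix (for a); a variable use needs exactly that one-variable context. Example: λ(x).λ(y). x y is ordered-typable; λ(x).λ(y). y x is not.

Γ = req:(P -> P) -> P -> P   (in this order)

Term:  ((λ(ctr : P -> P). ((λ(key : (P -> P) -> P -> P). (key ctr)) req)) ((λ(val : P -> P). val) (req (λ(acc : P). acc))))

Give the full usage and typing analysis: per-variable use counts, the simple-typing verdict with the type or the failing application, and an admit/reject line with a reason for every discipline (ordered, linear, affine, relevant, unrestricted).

counts: req=2; ctr [bound]=1; key [bound]=1; val [bound]=1; acc [bound]=1
order of uses: key, ctr, req, val, req, acc
typing: ✓ — P -> P
ordered: ✗, needs contraction — req ×2
linear: ✗, needs contraction — req ×2
affine: ✗, needs contraction — req ×2
relevant: ✓, at least one use each (req, ctr, key, val, acc)
unrestricted: ✓, typability at P -> P is all that's needed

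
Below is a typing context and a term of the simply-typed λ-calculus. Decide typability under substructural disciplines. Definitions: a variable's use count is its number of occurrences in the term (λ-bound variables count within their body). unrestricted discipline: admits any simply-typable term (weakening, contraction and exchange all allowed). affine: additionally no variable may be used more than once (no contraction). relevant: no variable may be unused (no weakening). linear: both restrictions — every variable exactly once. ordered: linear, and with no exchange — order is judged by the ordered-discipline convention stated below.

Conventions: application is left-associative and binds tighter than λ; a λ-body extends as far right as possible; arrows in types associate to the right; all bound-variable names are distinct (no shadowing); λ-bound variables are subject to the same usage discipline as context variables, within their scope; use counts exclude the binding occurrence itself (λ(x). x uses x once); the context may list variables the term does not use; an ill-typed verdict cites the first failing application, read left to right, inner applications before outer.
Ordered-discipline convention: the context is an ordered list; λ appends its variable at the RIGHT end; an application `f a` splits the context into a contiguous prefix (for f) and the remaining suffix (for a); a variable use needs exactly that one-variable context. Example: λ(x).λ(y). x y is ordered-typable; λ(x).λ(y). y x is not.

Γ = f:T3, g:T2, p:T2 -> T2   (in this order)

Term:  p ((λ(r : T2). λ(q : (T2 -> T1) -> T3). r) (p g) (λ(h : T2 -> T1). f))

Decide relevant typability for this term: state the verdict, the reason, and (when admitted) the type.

no — q, h never used (weakening)
variable uses: f=1, g=1, p=2, r [bound]=1, q [bound]=0, h [bound]=0
order of uses: p, r, p, g, f
typing: ✓ — T2
per-discipline verdicts: ordered ✗ | linear ✗ | affine ✗ | relevant ✗ | unrestricted ✓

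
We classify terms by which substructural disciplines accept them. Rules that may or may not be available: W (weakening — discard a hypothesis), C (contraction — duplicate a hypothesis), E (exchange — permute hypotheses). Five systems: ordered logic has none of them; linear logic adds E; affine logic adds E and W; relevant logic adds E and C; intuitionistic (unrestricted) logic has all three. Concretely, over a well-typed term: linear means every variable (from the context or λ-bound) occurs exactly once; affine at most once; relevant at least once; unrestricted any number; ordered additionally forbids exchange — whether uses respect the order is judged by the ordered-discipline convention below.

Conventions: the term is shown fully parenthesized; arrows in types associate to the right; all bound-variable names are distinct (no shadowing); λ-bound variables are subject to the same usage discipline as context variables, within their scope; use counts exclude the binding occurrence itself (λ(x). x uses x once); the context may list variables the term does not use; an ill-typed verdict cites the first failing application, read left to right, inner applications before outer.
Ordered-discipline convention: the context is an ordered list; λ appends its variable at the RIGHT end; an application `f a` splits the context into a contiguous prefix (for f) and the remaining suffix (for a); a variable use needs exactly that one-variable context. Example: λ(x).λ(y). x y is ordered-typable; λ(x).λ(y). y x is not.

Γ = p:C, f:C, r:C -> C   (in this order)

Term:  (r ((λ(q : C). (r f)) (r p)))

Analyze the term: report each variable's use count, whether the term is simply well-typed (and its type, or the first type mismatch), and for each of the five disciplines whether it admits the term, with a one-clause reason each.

usage: p=1; f=1; r=3; q (λ-bound)=0
uses in reading order: r, r, f, r, p
typing: the term checks, with type C
ordered ✗ (uses contraction: r ×3; q never used (weakening))
linear ✗ (uses contraction: r ×3; q never used (weakening))
affine ✗ (uses contraction: r ×3)
relevant ✗ (q never used (weakening))
unrestricted ✓ (simply typable at C; W, C, E all held)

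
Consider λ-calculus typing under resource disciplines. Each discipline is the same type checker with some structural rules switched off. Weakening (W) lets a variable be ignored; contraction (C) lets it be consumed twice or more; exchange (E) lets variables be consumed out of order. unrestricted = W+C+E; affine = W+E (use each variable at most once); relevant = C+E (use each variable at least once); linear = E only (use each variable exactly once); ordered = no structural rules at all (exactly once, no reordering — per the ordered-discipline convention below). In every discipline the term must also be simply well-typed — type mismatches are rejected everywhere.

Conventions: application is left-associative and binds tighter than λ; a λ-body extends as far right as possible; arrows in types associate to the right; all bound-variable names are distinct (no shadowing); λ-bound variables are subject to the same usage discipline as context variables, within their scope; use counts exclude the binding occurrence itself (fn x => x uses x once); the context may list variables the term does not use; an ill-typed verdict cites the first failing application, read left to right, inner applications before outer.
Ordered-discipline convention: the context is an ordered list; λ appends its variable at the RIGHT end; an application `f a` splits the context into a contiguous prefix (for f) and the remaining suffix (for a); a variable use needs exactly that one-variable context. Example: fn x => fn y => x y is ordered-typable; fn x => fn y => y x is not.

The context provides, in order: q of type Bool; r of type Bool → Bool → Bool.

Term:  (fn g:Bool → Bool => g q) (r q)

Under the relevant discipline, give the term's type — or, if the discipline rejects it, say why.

term : Bool
usage: q=2; r=1; g [bound]=1
left-to-right use order: g, q, r, q
typing: well-typed — term : Bool
per-discipline verdicts: ordered ✗ | linear ✗ | affine ✗ | relevant ✓ | unrestricted ✓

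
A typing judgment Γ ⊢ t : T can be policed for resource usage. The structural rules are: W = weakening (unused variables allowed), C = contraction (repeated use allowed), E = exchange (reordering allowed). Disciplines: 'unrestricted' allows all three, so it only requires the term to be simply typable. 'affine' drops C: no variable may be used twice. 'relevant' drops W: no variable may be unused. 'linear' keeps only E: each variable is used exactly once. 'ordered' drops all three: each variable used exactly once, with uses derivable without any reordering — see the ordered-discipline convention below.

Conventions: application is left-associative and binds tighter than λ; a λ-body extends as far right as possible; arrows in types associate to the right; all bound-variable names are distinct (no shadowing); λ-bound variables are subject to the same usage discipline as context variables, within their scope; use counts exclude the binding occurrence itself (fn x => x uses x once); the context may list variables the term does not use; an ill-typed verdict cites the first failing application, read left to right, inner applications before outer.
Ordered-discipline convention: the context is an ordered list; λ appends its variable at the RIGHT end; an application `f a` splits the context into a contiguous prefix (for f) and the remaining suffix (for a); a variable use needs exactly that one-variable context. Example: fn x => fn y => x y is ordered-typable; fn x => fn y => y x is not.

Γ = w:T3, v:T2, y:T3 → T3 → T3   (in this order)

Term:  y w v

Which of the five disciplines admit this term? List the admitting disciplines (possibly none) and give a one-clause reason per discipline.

admitted by: none
use counts: w ×1, v ×1, y ×1
left-to-right use order: y, w, v
typing: ill-typed: an argument T2 mismatches the expected T3
ordered: ✗, fails simple typing
linear: ✗, a type mismatch blocks all five
affine: ✗, the type mismatch rejects it
relevant: ✗, not simply typable
unrestricted: ✗, fails simple typing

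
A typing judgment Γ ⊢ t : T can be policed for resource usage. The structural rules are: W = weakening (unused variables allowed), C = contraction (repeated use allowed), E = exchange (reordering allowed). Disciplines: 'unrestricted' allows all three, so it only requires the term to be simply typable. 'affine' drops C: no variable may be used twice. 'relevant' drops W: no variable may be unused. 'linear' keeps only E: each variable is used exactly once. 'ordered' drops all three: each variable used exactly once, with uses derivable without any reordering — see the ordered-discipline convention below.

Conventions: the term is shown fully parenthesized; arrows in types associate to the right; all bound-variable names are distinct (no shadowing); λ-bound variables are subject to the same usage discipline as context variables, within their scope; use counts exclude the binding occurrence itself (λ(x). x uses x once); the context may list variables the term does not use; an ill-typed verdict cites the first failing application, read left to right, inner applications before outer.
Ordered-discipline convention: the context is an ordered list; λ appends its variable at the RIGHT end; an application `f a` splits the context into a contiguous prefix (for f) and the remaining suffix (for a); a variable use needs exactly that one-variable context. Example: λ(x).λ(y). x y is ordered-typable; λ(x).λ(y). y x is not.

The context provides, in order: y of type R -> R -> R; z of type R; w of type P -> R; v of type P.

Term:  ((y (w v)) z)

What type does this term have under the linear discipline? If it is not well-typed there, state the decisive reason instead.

term : R
variable uses: y: 1; z: 1; w: 1; v: 1
left-to-right use order: y, w, v, z
typing: well-typed — term : R
summary: ordered ✗ · linear ✓ · affine ✓ · relevant ✓ · unrestricted ✓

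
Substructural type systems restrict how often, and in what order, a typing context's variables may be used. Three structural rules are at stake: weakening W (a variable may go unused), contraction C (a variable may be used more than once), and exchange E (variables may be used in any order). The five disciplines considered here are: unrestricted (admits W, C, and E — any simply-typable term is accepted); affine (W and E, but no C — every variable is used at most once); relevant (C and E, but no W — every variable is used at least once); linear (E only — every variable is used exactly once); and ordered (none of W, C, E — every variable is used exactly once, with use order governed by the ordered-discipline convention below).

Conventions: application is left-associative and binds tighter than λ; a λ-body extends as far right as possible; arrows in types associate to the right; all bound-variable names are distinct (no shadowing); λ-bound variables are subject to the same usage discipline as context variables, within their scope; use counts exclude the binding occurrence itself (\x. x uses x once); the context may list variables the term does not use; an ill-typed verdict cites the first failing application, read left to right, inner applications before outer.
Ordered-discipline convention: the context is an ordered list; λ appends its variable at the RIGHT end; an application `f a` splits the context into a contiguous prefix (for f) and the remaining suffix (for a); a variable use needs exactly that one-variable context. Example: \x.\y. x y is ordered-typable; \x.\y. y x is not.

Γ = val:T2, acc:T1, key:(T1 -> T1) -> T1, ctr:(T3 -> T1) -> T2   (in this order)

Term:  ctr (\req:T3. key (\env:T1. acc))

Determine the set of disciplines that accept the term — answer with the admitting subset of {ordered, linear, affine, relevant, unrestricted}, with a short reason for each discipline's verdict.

admitted in: affine, unrestricted
variable uses: val: 0, acc: 1, key: 1, ctr: 1, req (λ-bound): 0, env (λ-bound): 0
order of uses: ctr, key, acc
typing: well-typed — term : T2
ordered ✗ (val, req, env never used (weakening))
linear ✗ (val, req, env never used (weakening))
affine ✓ (at most one use each (val, acc, key, ctr, req, env))
relevant ✗ (val, req, env never used (weakening))
unrestricted ✓ (typability at T2 is all that's needed)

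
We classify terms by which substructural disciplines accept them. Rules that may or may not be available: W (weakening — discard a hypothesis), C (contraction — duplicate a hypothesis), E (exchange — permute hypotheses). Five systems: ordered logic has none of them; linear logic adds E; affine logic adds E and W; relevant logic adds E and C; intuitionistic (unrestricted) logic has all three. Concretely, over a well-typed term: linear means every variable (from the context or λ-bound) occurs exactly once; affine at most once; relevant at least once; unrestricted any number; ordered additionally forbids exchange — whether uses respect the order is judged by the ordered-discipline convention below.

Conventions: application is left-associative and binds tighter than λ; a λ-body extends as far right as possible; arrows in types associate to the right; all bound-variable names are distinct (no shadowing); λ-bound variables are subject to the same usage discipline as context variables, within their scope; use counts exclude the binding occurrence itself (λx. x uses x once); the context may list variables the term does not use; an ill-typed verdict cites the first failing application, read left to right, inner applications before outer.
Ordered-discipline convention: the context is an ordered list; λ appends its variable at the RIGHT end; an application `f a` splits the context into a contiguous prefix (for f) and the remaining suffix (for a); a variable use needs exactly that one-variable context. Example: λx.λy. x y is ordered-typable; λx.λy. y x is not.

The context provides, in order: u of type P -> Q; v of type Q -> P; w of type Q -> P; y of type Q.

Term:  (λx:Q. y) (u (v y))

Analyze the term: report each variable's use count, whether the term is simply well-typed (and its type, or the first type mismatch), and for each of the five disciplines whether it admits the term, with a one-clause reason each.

usage: u ×1; v ×1; w ×0; y ×2; x (bound) ×0
use order (left to right): y, u, v, y
typing: well-typed at Q
ordered: ✗ — uses contraction: y ×2; w, x left unused
linear: ✗ — uses contraction: y ×2; w, x left unused
affine: ✗ — uses contraction: y ×2
relevant: ✗ — w, x left unused
unrestricted: ✓ — simply typable at Q; W, C, E all held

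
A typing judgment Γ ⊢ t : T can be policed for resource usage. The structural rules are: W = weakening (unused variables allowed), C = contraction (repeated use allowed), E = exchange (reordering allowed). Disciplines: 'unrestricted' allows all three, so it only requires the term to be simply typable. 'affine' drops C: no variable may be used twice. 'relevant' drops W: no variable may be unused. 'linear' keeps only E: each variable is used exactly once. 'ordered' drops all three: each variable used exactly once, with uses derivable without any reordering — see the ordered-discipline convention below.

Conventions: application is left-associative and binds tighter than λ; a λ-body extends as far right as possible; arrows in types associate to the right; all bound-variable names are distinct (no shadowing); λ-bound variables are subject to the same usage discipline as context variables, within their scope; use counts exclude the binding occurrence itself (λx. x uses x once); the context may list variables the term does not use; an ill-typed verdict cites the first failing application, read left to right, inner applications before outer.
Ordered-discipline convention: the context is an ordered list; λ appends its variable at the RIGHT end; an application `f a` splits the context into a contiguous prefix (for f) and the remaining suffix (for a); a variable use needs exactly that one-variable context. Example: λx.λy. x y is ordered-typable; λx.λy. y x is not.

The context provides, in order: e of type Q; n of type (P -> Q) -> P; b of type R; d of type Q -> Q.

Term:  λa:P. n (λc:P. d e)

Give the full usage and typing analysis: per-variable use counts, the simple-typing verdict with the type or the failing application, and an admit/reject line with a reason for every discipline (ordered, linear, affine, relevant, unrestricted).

usage: e=1, n=1, b=0, d=1, a [bound]=0, c [bound]=0
use order (left to right): n, d, e
typing: ✓ — P -> P
ordered: ✗ — needs weakening: b, a, c unused
linear: ✗ — needs weakening: b, a, c unused
affine: ✓ — none of e, n, b, d, a, c used more than once
relevant: ✗ — needs weakening: b, a, c unused
unrestricted: ✓ — typability at P -> P is all that's needed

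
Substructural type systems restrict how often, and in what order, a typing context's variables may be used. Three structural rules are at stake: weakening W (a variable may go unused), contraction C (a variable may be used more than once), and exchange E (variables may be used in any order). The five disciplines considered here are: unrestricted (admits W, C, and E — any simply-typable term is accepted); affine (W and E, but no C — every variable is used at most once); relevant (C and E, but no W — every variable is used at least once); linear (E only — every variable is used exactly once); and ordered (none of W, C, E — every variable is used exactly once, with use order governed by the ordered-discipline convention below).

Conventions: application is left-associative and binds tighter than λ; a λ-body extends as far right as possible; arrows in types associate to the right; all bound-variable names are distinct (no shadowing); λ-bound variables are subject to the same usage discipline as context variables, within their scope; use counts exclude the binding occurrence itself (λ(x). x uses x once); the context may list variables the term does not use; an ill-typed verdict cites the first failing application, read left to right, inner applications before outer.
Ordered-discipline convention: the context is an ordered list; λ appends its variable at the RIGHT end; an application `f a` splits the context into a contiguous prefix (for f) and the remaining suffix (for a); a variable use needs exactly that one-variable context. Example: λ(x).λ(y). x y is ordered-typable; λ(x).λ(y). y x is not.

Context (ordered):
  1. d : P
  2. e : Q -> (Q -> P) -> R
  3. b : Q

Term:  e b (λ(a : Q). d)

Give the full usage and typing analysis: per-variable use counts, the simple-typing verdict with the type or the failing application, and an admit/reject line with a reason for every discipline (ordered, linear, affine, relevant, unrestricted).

variable uses: d: 1×, e: 1×, b: 1×, a (bound): 0×
uses in reading order: e, b, d
typing: ✓ — R
ordered: ✗ — unused: a — weakening required
linear: ✗ — unused: a — weakening required
affine: ✓ — no duplicate uses among d, e, b, a
relevant: ✗ — unused: a — weakening required
unrestricted: ✓ — typability at R is all that's needed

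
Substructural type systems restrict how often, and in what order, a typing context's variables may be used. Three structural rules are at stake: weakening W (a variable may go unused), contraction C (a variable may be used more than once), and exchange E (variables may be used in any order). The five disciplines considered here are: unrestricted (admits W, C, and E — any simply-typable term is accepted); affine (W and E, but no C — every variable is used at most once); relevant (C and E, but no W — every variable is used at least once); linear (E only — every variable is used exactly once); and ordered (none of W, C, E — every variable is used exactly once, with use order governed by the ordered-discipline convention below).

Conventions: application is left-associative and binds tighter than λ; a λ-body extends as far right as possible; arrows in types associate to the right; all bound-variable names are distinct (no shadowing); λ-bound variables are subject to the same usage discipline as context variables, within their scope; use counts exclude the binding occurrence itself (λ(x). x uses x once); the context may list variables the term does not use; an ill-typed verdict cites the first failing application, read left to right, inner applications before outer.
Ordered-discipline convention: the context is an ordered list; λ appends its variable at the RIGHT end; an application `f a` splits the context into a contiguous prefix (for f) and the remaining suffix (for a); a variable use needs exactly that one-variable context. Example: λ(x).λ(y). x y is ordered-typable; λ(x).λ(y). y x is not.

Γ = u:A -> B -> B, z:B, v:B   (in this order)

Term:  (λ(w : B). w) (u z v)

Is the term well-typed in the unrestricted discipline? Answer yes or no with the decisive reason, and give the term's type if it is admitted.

no — not simply typable
usage: u ×1; z ×1; v ×1; w [bound] ×1
order of uses: w, u, z, v
typing: ill-typed: an argument B mismatches the expected A
all disciplines: ordered ✗, linear ✗, affine ✗, relevant ✗, unrestricted ✗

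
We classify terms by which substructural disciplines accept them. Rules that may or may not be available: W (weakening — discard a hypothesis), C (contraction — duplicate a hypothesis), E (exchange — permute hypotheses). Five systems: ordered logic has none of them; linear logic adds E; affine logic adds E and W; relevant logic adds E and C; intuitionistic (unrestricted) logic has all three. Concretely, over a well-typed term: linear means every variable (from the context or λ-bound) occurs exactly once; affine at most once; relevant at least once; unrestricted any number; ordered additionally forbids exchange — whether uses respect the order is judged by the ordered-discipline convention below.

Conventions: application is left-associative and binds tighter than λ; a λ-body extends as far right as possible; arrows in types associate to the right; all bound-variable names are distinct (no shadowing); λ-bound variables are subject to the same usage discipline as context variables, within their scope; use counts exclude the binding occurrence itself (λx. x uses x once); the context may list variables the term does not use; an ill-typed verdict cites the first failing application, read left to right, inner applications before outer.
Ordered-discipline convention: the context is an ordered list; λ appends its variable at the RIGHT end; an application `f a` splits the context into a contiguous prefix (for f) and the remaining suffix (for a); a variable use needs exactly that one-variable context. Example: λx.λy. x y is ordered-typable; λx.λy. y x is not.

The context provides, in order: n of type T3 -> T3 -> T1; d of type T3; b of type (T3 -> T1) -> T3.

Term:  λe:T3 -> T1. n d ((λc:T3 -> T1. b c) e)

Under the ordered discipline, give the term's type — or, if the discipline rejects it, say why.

term : (T3 -> T1) -> T1
use counts: n ×1, d ×1, b ×1, e (bound) ×1, c (bound) ×1
uses in reading order: n, d, b, c, e
typing: well-typed — term : (T3 -> T1) -> T1
across the five disciplines: ordered ✓; linear ✓; affine ✓; relevant ✓; unrestricted ✓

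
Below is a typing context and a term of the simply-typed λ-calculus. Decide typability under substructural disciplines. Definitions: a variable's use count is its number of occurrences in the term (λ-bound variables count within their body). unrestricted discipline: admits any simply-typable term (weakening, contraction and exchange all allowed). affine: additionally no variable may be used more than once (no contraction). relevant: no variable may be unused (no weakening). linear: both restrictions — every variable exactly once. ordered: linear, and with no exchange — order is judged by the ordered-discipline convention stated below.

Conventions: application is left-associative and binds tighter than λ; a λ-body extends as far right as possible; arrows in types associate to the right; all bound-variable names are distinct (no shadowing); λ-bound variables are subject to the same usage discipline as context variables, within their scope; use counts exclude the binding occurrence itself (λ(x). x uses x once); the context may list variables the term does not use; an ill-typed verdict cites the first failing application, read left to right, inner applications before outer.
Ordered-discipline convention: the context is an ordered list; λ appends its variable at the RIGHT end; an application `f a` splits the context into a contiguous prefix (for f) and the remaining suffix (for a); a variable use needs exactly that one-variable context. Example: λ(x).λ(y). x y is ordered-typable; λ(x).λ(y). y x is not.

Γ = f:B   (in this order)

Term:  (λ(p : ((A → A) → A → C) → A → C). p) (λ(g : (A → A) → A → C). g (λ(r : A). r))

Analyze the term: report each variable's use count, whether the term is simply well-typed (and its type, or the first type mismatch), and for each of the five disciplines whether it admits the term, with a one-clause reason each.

variable uses: f: 0, p (λ-bound): 1, g (λ-bound): 1, r (λ-bound): 1
uses in reading order: p, g, r
typing: well-typed — term : ((A → A) → A → C) → A → C
ordered ✗ (f left unused)
linear ✗ (f left unused)
affine ✓ (f, p, g, r: no repeats, contraction unneeded)
relevant ✗ (f left unused)
unrestricted ✓ (simply typable at ((A → A) → A → C) → A → C; W, C, E all held)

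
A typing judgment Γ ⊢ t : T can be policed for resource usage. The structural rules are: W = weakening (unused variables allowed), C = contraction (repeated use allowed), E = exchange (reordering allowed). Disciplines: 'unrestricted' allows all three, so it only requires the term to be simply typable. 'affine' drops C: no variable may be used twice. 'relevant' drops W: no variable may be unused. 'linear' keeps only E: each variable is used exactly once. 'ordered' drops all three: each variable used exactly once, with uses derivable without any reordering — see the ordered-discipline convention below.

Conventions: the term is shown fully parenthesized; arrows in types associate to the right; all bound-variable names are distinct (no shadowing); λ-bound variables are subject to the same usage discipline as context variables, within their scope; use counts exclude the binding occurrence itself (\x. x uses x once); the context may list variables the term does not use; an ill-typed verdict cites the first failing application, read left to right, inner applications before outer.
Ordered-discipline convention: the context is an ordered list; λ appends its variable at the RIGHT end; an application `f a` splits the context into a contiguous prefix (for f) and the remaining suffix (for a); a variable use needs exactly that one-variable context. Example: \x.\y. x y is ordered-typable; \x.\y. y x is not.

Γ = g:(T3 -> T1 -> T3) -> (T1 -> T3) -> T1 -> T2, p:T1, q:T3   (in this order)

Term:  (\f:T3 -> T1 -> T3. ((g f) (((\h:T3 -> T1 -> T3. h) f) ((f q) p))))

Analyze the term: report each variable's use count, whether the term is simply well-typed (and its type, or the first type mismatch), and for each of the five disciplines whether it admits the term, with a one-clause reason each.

counts: g: 1; p: 1; q: 1; f [bound]: 3; h [bound]: 1
uses in reading order: g, f, h, f, f, q, p
typing: well-typed at (T3 -> T1 -> T3) -> T1 -> T2
ordered: ✗, f ×3 used more than once (contraction)
linear: ✗, f ×3 used more than once (contraction)
affine: ✗, f ×3 used more than once (contraction)
relevant: ✓, at least one use each (g, p, q, f, h)
unrestricted: ✓, well-typed at (T3 -> T1 -> T3) -> T1 -> T2; no restrictions here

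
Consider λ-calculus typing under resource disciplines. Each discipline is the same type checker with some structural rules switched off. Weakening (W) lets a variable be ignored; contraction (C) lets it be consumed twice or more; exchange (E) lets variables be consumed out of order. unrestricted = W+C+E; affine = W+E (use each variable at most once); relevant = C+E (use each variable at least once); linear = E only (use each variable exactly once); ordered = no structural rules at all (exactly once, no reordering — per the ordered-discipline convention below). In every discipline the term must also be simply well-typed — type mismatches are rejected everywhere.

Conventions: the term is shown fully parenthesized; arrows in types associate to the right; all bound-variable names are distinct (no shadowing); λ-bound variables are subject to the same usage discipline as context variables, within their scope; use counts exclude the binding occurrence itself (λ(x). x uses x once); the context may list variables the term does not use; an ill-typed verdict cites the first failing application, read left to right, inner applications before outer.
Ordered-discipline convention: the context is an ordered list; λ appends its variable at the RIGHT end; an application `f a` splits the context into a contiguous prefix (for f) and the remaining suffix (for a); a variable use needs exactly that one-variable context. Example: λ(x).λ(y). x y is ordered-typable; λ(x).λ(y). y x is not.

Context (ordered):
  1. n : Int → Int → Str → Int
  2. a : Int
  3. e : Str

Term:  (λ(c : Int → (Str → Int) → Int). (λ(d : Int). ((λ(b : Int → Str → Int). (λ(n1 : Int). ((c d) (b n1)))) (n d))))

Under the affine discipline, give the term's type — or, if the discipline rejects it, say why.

not well-typed under affine — needs contraction — d ×2
counts: n: 1×, a: 0×, e: 0×, c [bound]: 1×, d [bound]: 2×, b [bound]: 1×, n1 [bound]: 1×
left-to-right use order: c, d, b, n1, n, d
typing: well-typed at (Int → (Str → Int) → Int) → Int → Int → Int
all disciplines: ordered ✗ · linear ✗ · affine ✗ · relevant ✗ · unrestricted ✓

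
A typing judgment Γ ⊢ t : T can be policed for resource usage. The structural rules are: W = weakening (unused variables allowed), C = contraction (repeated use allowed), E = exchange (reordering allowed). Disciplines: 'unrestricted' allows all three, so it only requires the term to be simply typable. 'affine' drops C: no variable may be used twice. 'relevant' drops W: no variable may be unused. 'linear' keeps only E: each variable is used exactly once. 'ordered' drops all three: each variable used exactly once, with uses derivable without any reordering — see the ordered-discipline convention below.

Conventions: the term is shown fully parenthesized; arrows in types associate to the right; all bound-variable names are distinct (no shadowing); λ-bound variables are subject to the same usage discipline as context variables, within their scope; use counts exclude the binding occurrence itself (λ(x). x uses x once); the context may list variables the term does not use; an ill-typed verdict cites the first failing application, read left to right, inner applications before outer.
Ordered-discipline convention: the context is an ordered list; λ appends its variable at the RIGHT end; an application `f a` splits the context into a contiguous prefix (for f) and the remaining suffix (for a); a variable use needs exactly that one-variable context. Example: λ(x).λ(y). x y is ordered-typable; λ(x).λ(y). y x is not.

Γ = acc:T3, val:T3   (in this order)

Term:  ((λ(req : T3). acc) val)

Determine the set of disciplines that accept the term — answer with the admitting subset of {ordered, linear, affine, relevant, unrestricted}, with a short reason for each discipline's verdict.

admitted in: affine, unrestricted
use counts: acc=1, val=1, req (λ-bound)=0
use order (left to right): acc, val
typing: well-typed — term : T3
ordered: ✗ — unused: req — weakening required
linear: ✗ — unused: req — weakening required
affine: ✓ — at most one use each (acc, val, req)
relevant: ✗ — unused: req — weakening required
unrestricted: ✓ — typability at T3 is all that's needed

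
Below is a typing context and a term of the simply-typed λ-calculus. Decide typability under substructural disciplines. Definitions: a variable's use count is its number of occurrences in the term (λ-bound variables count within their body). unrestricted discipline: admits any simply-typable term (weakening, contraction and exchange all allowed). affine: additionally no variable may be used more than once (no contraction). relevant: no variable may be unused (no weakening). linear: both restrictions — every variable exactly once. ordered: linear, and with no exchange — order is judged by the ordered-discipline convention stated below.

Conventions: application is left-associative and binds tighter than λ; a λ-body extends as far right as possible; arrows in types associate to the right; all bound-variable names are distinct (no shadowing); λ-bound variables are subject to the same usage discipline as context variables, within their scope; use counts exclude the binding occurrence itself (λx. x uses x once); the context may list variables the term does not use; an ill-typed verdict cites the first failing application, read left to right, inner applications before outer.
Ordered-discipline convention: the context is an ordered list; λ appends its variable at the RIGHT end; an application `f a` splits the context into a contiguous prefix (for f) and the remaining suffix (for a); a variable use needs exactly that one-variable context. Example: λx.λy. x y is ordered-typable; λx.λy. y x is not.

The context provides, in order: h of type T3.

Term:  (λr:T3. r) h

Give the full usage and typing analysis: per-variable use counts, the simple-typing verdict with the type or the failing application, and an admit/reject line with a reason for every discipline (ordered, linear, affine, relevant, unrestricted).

variable uses: h: 1×; r (λ-bound): 1×
use order (left to right): r, h
typing: ✓ — T3
ordered: ✓, h, r: once each, no exchange needed
linear: ✓, exactly-once usage across h, r
affine: ✓, none of h, r used more than once
relevant: ✓, at least one use each (h, r)
unrestricted: ✓, typability at T3 is all that's needed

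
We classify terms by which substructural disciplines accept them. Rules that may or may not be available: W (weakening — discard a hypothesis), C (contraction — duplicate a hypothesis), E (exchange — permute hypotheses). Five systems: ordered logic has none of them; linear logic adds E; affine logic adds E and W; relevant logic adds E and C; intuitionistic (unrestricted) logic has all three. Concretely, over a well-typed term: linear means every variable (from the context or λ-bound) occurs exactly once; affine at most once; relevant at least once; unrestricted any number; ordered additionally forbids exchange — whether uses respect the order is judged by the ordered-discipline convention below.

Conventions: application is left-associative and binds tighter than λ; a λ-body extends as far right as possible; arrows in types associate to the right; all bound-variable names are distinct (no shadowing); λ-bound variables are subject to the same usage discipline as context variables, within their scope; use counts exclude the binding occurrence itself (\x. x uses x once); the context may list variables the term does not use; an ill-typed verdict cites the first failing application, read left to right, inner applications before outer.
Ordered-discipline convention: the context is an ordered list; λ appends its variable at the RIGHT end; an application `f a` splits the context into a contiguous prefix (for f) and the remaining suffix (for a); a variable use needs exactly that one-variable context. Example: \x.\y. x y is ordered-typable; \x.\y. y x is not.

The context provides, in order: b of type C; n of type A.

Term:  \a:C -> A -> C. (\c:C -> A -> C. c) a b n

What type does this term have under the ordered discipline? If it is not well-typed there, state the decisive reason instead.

not well-typed under ordered — use order c, a, b, n needs exchange
variable uses: b=1, n=1, a [bound]=1, c [bound]=1
order of uses: c, a, b, n
typing: well-typed — term : (C -> A -> C) -> C
across the five disciplines: ordered ✗, linear ✓, affine ✓, relevant ✓, unrestricted ✓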